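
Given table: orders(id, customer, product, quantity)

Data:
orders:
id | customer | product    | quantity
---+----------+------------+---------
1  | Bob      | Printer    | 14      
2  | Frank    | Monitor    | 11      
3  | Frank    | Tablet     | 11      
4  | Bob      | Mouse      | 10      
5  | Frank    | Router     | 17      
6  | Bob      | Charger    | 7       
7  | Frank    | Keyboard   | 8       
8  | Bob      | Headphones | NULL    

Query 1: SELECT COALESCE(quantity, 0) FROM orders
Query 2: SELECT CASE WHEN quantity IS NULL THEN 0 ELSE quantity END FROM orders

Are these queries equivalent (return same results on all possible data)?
Yes, equivalent

Both queries return: [(0,), (7,), (8,), (10,), (11,), (11,), (14,), (17,)]

Reason: COALESCE vs CASE for NULL handling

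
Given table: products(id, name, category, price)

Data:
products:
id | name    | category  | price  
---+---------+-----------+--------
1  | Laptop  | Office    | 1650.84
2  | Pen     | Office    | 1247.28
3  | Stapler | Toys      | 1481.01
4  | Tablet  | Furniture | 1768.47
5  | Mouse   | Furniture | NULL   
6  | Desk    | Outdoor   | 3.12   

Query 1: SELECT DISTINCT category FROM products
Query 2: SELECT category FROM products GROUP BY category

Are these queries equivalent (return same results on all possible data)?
Yes, equivalent

Both queries return: [('Furniture',), ('Office',), ('Outdoor',), ('Toys',)]

Reason: Both get unique categorys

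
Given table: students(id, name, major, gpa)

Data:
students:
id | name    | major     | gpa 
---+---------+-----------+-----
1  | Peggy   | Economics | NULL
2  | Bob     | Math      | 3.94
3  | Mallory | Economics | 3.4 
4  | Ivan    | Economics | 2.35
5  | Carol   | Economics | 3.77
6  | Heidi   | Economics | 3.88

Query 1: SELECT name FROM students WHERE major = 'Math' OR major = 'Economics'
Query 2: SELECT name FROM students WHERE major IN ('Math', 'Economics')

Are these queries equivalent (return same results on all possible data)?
Yes, equivalent

Both queries return: [('Bob',), ('Carol',), ('Heidi',), ('Ivan',), ('Mallory',), ('Peggy',)]

Reason: OR vs IN are equivalent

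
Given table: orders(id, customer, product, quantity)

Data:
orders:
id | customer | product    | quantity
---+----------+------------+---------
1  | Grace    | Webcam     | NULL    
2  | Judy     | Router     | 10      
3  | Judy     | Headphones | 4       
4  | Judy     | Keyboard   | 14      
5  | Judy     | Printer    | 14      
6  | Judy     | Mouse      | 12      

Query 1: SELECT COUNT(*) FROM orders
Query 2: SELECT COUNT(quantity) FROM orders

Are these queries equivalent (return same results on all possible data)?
No, not equivalent

Query 1 returns: [(6,)]
Query 2 returns: [(5,)]

Reason: COUNT(*) includes NULLs, COUNT(column) excludes them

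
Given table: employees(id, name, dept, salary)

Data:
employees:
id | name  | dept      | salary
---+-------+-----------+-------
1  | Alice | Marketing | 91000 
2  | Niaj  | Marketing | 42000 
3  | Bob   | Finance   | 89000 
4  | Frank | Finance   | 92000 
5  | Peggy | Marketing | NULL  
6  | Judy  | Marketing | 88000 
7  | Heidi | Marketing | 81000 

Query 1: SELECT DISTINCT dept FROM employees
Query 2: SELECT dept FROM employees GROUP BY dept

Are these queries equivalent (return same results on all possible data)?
Yes, equivalent

Both queries return: [('Finance',), ('Marketing',)]

Reason: Both get unique depts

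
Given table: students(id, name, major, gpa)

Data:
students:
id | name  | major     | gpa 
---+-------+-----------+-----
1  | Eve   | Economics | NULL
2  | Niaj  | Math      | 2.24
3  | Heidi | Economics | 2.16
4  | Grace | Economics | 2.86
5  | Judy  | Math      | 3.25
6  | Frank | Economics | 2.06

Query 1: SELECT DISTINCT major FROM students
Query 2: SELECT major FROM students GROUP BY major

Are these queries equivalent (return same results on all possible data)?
Yes, equivalent

Both queries return: [('Economics',), ('Math',)]

Reason: Both get unique majors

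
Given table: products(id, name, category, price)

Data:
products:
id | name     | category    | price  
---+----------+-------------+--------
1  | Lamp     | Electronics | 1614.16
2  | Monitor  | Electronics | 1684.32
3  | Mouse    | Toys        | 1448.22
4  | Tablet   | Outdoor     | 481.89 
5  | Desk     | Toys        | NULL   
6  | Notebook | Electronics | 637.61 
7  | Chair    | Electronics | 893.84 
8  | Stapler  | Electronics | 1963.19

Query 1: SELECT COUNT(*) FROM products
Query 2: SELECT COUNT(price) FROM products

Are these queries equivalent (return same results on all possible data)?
No, not equivalent

Query 1 returns: [(8,)]
Query 2 returns: [(7,)]

Reason: COUNT(*) includes NULLs, COUNT(column) excludes them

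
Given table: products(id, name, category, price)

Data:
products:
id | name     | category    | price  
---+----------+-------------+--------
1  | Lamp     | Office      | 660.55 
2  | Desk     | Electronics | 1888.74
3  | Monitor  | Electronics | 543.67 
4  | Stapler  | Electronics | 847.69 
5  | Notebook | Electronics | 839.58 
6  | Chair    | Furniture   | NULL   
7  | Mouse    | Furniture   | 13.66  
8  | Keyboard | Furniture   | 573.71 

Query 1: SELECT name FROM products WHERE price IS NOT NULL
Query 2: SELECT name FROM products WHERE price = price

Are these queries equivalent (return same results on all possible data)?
Yes, equivalent

Both queries return: [('Desk',), ('Keyboard',), ('Lamp',), ('Monitor',), ('Mouse',), ('Notebook',), ('Stapler',)]

Reason: IS NOT NULL vs self-equality (both exclude NULLs)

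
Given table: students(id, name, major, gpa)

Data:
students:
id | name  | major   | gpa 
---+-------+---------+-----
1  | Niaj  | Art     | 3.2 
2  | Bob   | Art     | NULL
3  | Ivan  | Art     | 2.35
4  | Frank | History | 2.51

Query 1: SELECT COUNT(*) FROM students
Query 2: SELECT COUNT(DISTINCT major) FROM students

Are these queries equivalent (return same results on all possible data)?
No, not equivalent

Query 1 returns: [(4,)]
Query 2 returns: [(2,)]

Reason: COUNT(*) counts rows, COUNT(DISTINCT major) counts unique majors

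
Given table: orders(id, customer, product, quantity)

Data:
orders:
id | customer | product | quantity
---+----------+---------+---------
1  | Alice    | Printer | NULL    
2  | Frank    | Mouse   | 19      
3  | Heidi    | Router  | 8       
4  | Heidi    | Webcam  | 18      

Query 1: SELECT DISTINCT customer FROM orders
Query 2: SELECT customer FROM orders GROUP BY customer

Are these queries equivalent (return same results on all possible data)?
Yes, equivalent

Both queries return: [('Alice',), ('Frank',), ('Heidi',)]

Reason: Both get unique customers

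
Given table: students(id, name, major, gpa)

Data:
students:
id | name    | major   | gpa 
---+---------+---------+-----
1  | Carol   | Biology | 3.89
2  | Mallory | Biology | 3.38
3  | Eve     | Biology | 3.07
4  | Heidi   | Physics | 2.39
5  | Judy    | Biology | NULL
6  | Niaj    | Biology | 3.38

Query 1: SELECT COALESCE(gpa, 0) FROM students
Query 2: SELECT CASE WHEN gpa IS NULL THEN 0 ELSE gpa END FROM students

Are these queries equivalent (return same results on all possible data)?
Yes, equivalent

Both queries return: [(0,), (2.39,), (3.07,), (3.38,), (3.38,), (3.89,)]

Reason: COALESCE vs CASE for NULL handling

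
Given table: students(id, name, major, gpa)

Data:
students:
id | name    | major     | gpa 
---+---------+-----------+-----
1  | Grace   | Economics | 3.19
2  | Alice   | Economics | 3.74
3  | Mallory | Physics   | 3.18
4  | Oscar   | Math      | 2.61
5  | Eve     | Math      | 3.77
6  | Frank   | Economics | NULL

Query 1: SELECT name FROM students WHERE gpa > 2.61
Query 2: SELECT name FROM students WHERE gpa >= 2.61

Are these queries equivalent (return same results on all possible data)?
No, not equivalent

Query 1 returns: [('Grace',), ('Alice',), ('Mallory',), ('Eve',)]
Query 2 returns: [('Grace',), ('Alice',), ('Mallory',), ('Oscar',), ('Eve',)]

Reason: > vs >= gives different results when gpa = 2.61 exists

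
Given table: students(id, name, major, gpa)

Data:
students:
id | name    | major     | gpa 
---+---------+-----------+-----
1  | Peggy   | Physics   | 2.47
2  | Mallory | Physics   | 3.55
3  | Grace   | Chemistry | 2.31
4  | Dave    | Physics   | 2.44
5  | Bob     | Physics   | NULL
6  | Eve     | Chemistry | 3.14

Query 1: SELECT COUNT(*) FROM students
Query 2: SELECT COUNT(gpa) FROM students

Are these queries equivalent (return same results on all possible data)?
No, not equivalent

Query 1 returns: [(6,)]
Query 2 returns: [(5,)]

Reason: COUNT(*) includes NULLs, COUNT(column) excludes them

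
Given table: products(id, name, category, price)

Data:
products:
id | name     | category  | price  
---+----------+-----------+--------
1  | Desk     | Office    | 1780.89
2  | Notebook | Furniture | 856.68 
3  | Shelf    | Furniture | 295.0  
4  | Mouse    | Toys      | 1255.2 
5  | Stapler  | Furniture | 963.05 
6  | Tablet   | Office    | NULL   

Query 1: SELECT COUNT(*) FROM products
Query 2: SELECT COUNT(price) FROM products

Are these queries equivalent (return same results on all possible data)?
No, not equivalent

Query 1 returns: [(6,)]
Query 2 returns: [(5,)]

Reason: COUNT(*) includes NULLs, COUNT(column) excludes them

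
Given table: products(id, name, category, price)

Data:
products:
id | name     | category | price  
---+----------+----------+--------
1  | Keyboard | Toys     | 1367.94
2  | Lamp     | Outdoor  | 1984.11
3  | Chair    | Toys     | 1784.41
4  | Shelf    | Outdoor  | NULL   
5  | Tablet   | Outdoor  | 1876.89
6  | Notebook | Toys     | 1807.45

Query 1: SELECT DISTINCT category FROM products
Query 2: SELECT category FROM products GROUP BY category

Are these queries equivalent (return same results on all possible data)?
Yes, equivalent

Both queries return: [('Outdoor',), ('Toys',)]

Reason: Both get unique categorys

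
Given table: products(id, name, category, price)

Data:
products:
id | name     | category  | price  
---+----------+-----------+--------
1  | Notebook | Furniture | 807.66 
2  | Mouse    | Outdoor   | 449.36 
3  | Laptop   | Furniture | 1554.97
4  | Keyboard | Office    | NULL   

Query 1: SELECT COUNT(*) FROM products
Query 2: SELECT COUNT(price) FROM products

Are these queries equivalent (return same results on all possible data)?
No, not equivalent

Query 1 returns: [(4,)]
Query 2 returns: [(3,)]

Reason: COUNT(*) includes NULLs, COUNT(column) excludes them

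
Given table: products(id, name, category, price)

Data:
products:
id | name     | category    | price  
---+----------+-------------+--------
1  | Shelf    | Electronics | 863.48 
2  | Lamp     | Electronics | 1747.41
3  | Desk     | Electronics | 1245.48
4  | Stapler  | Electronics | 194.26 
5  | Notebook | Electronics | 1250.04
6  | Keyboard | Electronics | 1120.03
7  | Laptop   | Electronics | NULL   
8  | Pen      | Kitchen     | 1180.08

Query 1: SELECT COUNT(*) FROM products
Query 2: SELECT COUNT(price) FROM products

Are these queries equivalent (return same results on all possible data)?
No, not equivalent

Query 1 returns: [(8,)]
Query 2 returns: [(7,)]

Reason: COUNT(*) includes NULLs, COUNT(column) excludes them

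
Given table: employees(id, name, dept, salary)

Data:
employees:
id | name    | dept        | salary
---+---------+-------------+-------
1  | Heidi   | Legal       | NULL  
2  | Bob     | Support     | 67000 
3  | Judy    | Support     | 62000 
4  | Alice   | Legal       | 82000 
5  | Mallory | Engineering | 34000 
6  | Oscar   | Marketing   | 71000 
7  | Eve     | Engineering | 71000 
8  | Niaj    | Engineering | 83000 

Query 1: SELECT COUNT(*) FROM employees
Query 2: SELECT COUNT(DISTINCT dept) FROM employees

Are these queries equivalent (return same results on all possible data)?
No, not equivalent

Query 1 returns: [(8,)]
Query 2 returns: [(4,)]

Reason: COUNT(*) counts rows, COUNT(DISTINCT dept) counts unique depts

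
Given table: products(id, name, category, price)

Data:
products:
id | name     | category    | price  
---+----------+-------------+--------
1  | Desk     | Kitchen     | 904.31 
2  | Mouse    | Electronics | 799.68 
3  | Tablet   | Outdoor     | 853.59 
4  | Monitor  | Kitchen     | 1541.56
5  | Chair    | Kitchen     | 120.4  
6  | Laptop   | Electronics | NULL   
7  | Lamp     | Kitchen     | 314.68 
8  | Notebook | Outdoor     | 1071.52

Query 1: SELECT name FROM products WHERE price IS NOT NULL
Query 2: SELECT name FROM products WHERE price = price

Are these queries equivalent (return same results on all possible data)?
Yes, equivalent

Both queries return: [('Chair',), ('Desk',), ('Lamp',), ('Monitor',), ('Mouse',), ('Notebook',), ('Tablet',)]

Reason: IS NOT NULL vs self-equality (both exclude NULLs)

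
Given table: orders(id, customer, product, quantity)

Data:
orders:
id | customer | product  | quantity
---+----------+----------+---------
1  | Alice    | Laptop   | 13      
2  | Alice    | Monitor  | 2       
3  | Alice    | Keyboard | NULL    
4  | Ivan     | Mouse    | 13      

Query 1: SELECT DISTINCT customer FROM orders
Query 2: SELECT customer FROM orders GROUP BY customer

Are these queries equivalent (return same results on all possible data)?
Yes, equivalent

Both queries return: [('Alice',), ('Ivan',)]

Reason: Both get unique customers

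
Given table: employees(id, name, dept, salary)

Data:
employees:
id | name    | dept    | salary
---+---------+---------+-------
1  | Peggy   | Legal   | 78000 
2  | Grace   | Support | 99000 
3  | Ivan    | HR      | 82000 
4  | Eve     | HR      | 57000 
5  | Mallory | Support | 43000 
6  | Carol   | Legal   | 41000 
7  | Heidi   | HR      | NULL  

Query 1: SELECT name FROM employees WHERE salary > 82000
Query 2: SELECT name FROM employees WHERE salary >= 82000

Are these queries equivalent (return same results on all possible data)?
No, not equivalent

Query 1 returns: [('Grace',)]
Query 2 returns: [('Grace',), ('Ivan',)]

Reason: > vs >= gives different results when salary = 82000 exists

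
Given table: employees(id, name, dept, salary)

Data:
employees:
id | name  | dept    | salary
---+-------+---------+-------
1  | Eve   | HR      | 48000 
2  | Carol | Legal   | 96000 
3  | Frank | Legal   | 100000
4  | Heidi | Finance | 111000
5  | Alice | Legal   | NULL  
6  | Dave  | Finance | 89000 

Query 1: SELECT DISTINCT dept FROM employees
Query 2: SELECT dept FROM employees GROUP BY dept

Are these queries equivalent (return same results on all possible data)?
Yes, equivalent

Both queries return: [('Finance',), ('HR',), ('Legal',)]

Reason: Both get unique depts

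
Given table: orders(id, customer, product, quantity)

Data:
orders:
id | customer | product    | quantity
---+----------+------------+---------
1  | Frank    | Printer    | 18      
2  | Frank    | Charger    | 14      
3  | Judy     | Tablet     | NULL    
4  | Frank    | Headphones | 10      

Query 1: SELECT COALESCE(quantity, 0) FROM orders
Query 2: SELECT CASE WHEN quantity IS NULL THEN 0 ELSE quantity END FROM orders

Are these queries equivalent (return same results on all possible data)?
Yes, equivalent

Both queries return: [(0,), (10,), (14,), (18,)]

Reason: COALESCE vs CASE for NULL handling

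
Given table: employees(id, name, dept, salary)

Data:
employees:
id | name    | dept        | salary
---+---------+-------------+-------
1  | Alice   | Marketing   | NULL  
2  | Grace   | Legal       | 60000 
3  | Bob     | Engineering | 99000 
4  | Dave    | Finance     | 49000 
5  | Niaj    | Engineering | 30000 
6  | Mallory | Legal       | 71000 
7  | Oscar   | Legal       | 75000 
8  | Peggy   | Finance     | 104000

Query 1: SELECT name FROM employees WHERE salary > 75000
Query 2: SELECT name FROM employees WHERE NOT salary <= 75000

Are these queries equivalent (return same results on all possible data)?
Yes, equivalent

Both queries return: [('Bob',), ('Peggy',)]

Reason: Both filter salary > 75000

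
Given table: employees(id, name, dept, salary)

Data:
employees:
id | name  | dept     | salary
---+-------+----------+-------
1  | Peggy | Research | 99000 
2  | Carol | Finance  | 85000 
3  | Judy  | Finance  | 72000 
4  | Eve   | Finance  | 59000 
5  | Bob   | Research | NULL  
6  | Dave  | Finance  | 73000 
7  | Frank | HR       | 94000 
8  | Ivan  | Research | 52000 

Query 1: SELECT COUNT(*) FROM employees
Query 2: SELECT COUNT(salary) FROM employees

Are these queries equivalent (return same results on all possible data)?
No, not equivalent

Query 1 returns: [(8,)]
Query 2 returns: [(7,)]

Reason: COUNT(*) includes NULLs, COUNT(column) excludes them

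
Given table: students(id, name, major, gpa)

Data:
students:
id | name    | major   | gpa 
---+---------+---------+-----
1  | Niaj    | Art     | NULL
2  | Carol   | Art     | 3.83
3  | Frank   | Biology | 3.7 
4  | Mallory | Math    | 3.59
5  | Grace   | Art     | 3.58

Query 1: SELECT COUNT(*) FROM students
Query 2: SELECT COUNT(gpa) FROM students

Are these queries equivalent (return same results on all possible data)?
No, not equivalent

Query 1 returns: [(5,)]
Query 2 returns: [(4,)]

Reason: COUNT(*) includes NULLs, COUNT(column) excludes them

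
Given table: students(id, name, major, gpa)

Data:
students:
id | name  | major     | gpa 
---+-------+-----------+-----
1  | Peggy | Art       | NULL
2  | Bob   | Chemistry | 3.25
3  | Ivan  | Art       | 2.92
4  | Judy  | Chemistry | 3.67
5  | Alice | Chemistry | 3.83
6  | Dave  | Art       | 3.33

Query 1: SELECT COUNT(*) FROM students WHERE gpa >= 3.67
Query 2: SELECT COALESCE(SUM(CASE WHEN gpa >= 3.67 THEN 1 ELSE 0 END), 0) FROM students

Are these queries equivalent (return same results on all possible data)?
Yes, equivalent

Both queries return: [(2,)]

Reason: COUNT with WHERE vs conditional SUM (COALESCE handles empty-table NULL)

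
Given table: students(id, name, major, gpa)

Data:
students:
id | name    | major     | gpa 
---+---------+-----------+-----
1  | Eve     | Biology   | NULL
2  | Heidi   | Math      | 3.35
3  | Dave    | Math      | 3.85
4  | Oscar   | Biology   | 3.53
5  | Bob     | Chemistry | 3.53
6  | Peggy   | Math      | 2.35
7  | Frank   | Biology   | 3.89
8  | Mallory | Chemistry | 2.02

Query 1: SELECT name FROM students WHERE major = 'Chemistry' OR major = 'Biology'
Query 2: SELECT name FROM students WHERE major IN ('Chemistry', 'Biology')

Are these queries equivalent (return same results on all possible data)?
Yes, equivalent

Both queries return: [('Bob',), ('Eve',), ('Frank',), ('Mallory',), ('Oscar',)]

Reason: OR vs IN are equivalent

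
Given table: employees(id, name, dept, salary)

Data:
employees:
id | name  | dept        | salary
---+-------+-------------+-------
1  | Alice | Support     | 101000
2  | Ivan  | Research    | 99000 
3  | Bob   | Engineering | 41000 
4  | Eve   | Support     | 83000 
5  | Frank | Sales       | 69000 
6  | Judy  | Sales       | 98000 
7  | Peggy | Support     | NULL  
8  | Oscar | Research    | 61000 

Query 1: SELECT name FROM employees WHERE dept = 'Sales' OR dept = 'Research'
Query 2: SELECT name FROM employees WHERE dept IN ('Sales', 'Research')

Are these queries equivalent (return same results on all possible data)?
Yes, equivalent

Both queries return: [('Frank',), ('Ivan',), ('Judy',), ('Oscar',)]

Reason: OR vs IN are equivalent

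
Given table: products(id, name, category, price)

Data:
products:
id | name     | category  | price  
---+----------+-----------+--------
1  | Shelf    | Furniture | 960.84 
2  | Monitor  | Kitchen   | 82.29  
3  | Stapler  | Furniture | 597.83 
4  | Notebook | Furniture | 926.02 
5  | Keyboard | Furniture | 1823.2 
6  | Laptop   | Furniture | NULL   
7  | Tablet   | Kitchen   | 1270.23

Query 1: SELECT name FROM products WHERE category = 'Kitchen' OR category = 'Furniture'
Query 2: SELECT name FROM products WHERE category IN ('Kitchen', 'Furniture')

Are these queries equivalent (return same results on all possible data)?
Yes, equivalent

Both queries return: [('Keyboard',), ('Laptop',), ('Monitor',), ('Notebook',), ('Shelf',), ('Stapler',), ('Tablet',)]

Reason: OR vs IN are equivalent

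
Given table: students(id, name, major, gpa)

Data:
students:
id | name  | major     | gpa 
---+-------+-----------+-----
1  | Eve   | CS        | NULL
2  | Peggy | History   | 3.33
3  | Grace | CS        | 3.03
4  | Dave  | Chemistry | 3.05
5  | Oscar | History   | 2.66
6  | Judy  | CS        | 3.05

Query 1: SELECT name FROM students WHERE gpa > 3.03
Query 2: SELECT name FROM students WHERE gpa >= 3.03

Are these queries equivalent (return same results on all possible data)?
No, not equivalent

Query 1 returns: [('Peggy',), ('Dave',), ('Judy',)]
Query 2 returns: [('Peggy',), ('Grace',), ('Dave',), ('Judy',)]

Reason: > vs >= gives different results when gpa = 3.03 exists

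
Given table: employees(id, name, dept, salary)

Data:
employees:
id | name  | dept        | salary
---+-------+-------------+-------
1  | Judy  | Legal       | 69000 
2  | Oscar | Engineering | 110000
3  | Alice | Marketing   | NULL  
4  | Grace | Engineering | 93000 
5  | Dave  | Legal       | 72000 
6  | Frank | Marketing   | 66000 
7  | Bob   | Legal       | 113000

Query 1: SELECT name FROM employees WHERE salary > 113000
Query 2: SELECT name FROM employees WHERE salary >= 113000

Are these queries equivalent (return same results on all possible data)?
No, not equivalent

Query 1 returns: []
Query 2 returns: [('Bob',)]

Reason: > vs >= gives different results when salary = 113000 exists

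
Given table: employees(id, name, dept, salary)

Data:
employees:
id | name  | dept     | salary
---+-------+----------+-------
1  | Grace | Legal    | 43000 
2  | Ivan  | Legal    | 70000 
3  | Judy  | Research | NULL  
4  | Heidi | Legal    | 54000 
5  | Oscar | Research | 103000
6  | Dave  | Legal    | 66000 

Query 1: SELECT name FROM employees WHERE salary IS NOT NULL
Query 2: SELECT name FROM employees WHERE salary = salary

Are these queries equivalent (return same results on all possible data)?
Yes, equivalent

Both queries return: [('Dave',), ('Grace',), ('Heidi',), ('Ivan',), ('Oscar',)]

Reason: IS NOT NULL vs self-equality (both exclude NULLs)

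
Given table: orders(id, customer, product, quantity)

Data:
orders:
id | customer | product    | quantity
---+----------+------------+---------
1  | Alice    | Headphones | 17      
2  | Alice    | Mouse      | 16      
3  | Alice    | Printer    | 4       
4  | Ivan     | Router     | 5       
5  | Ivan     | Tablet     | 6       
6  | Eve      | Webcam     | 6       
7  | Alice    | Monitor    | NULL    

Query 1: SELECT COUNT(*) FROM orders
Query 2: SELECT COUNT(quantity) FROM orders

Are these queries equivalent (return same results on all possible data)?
No, not equivalent

Query 1 returns: [(7,)]
Query 2 returns: [(6,)]

Reason: COUNT(*) includes NULLs, COUNT(column) excludes them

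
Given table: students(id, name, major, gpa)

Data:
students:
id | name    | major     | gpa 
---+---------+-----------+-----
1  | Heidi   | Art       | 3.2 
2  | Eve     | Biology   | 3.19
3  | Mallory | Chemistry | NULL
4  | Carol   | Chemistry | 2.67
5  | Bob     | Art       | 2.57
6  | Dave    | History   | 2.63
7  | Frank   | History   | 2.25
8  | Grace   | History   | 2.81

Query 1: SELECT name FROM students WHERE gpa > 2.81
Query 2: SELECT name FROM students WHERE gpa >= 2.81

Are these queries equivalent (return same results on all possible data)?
No, not equivalent

Query 1 returns: [('Heidi',), ('Eve',)]
Query 2 returns: [('Heidi',), ('Eve',), ('Grace',)]

Reason: > vs >= gives different results when gpa = 2.81 exists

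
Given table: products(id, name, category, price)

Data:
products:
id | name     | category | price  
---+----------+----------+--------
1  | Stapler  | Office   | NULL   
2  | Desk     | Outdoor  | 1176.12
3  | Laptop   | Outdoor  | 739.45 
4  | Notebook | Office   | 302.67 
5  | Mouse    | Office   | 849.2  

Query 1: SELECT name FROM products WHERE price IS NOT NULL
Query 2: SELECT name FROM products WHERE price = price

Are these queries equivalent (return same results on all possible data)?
Yes, equivalent

Both queries return: [('Desk',), ('Laptop',), ('Mouse',), ('Notebook',)]

Reason: IS NOT NULL vs self-equality (both exclude NULLs)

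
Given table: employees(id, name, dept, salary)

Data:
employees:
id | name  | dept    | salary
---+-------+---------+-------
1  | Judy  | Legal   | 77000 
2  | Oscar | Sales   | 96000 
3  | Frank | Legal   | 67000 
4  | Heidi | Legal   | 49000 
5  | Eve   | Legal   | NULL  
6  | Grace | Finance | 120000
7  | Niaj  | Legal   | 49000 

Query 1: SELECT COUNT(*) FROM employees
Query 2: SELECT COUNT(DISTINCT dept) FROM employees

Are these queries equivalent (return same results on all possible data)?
No, not equivalent

Query 1 returns: [(7,)]
Query 2 returns: [(3,)]

Reason: COUNT(*) counts rows, COUNT(DISTINCT dept) counts unique depts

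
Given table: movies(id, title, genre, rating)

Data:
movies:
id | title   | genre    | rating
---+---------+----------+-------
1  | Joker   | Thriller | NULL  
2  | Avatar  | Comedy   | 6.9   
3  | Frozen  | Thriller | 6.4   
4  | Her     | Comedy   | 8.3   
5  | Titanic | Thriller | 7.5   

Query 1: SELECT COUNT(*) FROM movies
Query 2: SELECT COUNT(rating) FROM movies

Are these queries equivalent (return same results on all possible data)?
No, not equivalent

Query 1 returns: [(5,)]
Query 2 returns: [(4,)]

Reason: COUNT(*) includes NULLs, COUNT(column) excludes them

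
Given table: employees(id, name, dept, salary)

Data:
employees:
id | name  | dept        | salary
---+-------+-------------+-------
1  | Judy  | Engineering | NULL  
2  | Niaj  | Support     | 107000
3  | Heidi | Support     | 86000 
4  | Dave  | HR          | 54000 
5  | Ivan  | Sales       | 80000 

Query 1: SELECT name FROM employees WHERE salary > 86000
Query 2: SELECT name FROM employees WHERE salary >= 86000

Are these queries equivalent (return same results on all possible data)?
No, not equivalent

Query 1 returns: [('Niaj',)]
Query 2 returns: [('Niaj',), ('Heidi',)]

Reason: > vs >= gives different results when salary = 86000 exists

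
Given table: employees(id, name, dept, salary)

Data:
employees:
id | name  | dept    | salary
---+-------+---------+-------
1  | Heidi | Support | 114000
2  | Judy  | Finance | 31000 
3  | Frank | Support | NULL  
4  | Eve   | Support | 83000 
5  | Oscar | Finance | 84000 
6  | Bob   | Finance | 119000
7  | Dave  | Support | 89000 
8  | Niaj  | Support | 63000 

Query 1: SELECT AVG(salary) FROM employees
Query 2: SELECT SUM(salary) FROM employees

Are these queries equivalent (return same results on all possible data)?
No, not equivalent

Query 1 returns: [(83285.71428571429,)]
Query 2 returns: [(583000,)]

Reason: AVG vs SUM give different aggregate values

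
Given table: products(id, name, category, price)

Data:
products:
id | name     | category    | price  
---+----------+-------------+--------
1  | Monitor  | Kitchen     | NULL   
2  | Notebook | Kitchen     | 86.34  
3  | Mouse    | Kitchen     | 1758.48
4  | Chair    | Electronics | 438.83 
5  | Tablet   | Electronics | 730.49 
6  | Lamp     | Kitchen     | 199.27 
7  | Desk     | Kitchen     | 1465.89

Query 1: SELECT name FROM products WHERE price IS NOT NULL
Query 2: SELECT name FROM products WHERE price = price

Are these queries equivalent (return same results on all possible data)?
Yes, equivalent

Both queries return: [('Chair',), ('Desk',), ('Lamp',), ('Mouse',), ('Notebook',), ('Tablet',)]

Reason: IS NOT NULL vs self-equality (both exclude NULLs)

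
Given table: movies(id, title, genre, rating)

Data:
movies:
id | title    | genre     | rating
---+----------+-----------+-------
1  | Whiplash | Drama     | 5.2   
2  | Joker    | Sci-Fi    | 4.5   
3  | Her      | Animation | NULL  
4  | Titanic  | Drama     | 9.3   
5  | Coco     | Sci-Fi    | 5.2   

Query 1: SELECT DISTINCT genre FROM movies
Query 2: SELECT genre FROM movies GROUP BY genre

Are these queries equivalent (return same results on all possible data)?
Yes, equivalent

Both queries return: [('Animation',), ('Drama',), ('Sci-Fi',)]

Reason: Both get unique genres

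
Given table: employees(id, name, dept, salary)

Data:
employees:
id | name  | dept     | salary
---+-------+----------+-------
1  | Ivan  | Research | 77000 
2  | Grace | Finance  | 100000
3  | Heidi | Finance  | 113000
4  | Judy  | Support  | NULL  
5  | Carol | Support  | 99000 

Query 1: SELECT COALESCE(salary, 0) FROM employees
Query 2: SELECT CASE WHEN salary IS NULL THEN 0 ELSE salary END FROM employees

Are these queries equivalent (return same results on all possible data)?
Yes, equivalent

Both queries return: [(0,), (77000,), (99000,), (100000,), (113000,)]

Reason: COALESCE vs CASE for NULL handling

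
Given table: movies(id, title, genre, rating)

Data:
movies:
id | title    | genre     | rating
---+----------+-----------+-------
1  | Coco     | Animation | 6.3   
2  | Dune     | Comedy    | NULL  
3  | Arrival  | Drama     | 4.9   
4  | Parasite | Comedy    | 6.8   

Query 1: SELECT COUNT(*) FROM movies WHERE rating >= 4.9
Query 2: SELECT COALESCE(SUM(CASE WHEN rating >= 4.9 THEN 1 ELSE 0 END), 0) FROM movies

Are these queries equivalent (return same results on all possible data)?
Yes, equivalent

Both queries return: [(3,)]

Reason: COUNT with WHERE vs conditional SUM (COALESCE handles empty-table NULL)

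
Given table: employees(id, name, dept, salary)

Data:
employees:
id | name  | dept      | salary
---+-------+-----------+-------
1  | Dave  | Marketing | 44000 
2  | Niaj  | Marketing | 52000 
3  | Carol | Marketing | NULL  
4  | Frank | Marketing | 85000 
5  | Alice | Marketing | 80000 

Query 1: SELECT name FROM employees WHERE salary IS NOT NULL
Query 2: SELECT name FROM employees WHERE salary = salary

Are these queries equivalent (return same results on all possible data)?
Yes, equivalent

Both queries return: [('Alice',), ('Dave',), ('Frank',), ('Niaj',)]

Reason: IS NOT NULL vs self-equality (both exclude NULLs)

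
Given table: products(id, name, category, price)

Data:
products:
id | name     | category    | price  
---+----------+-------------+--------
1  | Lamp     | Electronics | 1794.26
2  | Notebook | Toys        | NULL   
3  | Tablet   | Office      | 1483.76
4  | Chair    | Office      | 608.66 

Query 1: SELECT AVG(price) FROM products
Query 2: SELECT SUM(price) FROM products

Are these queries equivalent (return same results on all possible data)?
No, not equivalent

Query 1 returns: [(1295.56,)]
Query 2 returns: [(3886.68,)]

Reason: AVG vs SUM give different aggregate values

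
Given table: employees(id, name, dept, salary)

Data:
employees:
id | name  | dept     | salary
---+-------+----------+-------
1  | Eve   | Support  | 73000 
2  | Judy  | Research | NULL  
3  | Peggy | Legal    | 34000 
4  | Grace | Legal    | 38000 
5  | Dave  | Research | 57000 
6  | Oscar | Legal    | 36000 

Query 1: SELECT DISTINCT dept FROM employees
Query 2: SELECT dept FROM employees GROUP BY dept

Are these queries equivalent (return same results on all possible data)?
Yes, equivalent

Both queries return: [('Legal',), ('Research',), ('Support',)]

Reason: Both get unique depts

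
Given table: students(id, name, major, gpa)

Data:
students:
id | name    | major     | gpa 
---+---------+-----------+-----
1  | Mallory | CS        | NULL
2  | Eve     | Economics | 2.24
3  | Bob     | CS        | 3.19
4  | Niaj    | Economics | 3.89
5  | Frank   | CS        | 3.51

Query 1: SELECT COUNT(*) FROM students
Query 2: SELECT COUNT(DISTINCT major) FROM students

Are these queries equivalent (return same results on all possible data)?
No, not equivalent

Query 1 returns: [(5,)]
Query 2 returns: [(2,)]

Reason: COUNT(*) counts rows, COUNT(DISTINCT major) counts unique majors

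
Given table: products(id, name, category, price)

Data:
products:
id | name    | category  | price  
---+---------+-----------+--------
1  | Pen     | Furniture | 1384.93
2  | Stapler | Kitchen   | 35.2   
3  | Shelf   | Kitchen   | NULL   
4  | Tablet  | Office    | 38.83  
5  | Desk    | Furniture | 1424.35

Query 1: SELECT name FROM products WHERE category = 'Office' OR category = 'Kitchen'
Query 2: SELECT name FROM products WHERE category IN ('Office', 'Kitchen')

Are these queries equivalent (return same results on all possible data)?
Yes, equivalent

Both queries return: [('Shelf',), ('Stapler',), ('Tablet',)]

Reason: OR vs IN are equivalent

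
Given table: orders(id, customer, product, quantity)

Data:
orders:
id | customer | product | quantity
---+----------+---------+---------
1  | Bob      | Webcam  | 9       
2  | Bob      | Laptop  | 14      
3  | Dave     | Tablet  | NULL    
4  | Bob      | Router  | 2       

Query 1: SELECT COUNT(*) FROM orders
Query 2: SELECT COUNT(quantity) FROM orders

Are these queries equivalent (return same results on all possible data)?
No, not equivalent

Query 1 returns: [(4,)]
Query 2 returns: [(3,)]

Reason: COUNT(*) includes NULLs, COUNT(column) excludes them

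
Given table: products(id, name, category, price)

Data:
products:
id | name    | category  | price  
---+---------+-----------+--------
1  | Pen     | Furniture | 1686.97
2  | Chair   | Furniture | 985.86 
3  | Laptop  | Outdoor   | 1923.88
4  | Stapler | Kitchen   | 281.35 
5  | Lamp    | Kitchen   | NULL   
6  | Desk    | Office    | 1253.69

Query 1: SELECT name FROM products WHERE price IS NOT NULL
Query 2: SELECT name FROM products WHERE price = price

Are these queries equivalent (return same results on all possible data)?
Yes, equivalent

Both queries return: [('Chair',), ('Desk',), ('Laptop',), ('Pen',), ('Stapler',)]

Reason: IS NOT NULL vs self-equality (both exclude NULLs)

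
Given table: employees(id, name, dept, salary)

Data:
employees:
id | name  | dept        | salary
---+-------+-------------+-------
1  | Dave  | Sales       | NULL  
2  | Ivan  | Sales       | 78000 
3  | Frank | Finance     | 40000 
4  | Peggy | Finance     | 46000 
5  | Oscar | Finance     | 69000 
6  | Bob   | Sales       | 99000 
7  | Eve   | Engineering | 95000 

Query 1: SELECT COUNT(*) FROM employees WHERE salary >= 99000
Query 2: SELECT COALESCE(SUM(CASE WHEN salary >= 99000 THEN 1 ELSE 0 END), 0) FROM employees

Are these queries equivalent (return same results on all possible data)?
Yes, equivalent

Both queries return: [(1,)]

Reason: COUNT with WHERE vs conditional SUM (COALESCE handles empty-table NULL)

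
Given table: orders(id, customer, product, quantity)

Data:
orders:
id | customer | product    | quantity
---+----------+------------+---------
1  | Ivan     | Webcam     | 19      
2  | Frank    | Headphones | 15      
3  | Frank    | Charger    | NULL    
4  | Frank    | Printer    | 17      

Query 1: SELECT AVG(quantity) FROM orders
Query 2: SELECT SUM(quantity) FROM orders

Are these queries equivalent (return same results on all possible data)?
No, not equivalent

Query 1 returns: [(17.0,)]
Query 2 returns: [(51,)]

Reason: AVG vs SUM give different aggregate values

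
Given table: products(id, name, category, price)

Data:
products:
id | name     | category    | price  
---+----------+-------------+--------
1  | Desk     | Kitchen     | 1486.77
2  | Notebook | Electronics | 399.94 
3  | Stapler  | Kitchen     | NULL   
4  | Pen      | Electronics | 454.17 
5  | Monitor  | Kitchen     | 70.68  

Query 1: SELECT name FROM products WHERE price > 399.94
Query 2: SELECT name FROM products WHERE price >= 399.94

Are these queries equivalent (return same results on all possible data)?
No, not equivalent

Query 1 returns: [('Desk',), ('Pen',)]
Query 2 returns: [('Desk',), ('Notebook',), ('Pen',)]

Reason: > vs >= gives different results when price = 399.94 exists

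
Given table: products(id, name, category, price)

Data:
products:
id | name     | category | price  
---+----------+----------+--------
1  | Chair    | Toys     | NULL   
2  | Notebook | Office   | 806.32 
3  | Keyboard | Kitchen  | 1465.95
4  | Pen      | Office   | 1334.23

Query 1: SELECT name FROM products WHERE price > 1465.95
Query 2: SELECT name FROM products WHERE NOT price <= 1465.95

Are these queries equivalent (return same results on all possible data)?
Yes, equivalent

Both queries return: []

Reason: Both filter price > 1465.95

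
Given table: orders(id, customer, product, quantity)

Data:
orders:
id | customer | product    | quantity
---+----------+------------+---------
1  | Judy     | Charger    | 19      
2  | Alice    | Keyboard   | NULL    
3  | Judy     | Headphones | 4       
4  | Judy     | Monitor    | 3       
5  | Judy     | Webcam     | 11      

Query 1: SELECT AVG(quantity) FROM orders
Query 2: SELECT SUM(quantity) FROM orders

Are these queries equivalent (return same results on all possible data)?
No, not equivalent

Query 1 returns: [(9.25,)]
Query 2 returns: [(37,)]

Reason: AVG vs SUM give different aggregate values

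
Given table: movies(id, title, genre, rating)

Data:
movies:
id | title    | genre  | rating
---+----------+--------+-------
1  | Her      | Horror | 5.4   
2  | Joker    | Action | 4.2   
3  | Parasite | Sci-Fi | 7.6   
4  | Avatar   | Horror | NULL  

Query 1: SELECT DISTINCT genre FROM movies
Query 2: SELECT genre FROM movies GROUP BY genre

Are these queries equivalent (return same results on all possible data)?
Yes, equivalent

Both queries return: [('Action',), ('Horror',), ('Sci-Fi',)]

Reason: Both get unique genres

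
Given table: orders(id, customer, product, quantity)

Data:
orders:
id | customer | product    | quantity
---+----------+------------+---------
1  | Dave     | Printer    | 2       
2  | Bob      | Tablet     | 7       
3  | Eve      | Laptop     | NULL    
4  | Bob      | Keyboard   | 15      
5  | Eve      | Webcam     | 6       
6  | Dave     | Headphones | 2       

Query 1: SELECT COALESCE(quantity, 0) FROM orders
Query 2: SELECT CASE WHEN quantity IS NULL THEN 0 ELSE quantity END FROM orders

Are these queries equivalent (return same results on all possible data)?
Yes, equivalent

Both queries return: [(0,), (2,), (2,), (6,), (7,), (15,)]

Reason: COALESCE vs CASE for NULL handling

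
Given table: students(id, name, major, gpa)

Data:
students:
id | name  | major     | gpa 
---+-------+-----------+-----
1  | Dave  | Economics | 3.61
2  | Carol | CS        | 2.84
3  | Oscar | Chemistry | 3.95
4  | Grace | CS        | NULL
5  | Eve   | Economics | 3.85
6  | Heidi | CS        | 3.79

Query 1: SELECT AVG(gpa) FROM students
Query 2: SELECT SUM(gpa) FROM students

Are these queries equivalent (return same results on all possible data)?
No, not equivalent

Query 1 returns: [(3.6079999999999997,)]
Query 2 returns: [(18.04,)]

Reason: AVG vs SUM give different aggregate values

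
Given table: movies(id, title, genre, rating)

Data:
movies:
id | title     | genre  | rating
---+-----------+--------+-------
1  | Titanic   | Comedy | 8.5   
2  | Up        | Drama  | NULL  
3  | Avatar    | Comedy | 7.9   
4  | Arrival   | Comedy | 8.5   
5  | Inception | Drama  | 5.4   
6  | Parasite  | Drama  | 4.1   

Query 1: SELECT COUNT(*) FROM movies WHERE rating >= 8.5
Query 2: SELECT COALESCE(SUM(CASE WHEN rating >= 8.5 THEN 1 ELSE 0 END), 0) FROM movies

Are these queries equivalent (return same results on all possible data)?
Yes, equivalent

Both queries return: [(2,)]

Reason: COUNT with WHERE vs conditional SUM (COALESCE handles empty-table NULL)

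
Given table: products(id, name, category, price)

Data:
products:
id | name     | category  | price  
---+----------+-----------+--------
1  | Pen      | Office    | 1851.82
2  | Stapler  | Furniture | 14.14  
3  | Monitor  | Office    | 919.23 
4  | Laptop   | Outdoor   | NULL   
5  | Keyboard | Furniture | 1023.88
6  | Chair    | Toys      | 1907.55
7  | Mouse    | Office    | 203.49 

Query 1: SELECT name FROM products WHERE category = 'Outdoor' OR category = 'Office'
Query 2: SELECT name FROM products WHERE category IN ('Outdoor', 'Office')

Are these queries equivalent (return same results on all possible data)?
Yes, equivalent

Both queries return: [('Laptop',), ('Monitor',), ('Mouse',), ('Pen',)]

Reason: OR vs IN are equivalent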